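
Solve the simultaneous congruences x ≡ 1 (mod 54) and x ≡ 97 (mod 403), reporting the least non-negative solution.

19441

Write x = 1 + 54·k. Then 54·k ≡ 97 − 1 ≡ 96 (mod 403).
Need 54⁻¹ mod 403. Extended Euclid on (403, 54):
403 = 7×54 + 25
54 = 2×25 + 4
25 = 6×4 + 1
4 = 4×1 + 0
Back-substitute:
1 = 25 − 6·4
1 = −6·54 + 13·25
1 = 13·403 − 97·54
54⁻¹ ≡ 306 (mod 403), so k ≡ 306·96 ≡ 360 (mod 403).
x = 1 + 54·360 = 19441.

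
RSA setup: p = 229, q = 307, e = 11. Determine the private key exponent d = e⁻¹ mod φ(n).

φ(n) = (p−1)(q−1) = 228·306 = 69768.
Need d with 11·d ≡ 1 (mod 69768). Apply the extended Euclidean algorithm:
69768 = 6342×11 + 6
11 = 1×6 + 5
6 = 1×5 + 1
5 = 5×1 + 0
Back-substitute:
1 = 6 − 5
1 = −11 + 2·6
1 = 2·69768 − 12685·11
So 11·(-12685) ≡ 1 (mod 69768), hence d ≡ -12685 ≡ 57083 (mod 69768).

57083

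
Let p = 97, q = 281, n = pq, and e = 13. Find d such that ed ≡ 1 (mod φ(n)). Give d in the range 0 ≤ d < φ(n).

20677

φ(n) = (p−1)(q−1) = 96·280 = 26880.
Need d with 13·d ≡ 1 (mod 26880). Apply the extended Euclidean algorithm:
26880 = 2067·13 + 9
13 = 1·9 + 4
9 = 2·4 + 1
4 = 4·1 + 0
Back-substitute:
1 = 9 − 2·4
1 = −2·13 + 3·9
1 = 3·26880 − 6203·13
So 13·(-6203) ≡ 1 (mod 26880), hence d ≡ -6203 ≡ 20677 (mod 26880).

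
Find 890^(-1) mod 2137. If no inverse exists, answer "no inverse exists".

425

Extended Euclidean algorithm:
2137 = 2·890 + 357
890 = 2·357 + 176
357 = 2·176 + 5
176 = 35·5 + 1
5 = 5·1 + 0
Since gcd(890, 2137) = 1, back-substitute to write 1 as a combination:
1 = 176 − 35·5
1 = −35·357 + 71·176
1 = 71·890 − 177·357
1 = −177·2137 + 425·890
So 890·425 ≡ 1 (mod 2137).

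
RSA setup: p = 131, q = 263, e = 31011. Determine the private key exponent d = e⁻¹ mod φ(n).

φ(n) = (p−1)(q−1) = 130·262 = 34060.
Need d with 31011·d ≡ 1 (mod 34060). Apply the extended Euclidean algorithm:
34060 = 1·31011 + 3049
31011 = 10·3049 + 521
3049 = 5·521 + 444
521 = 1·444 + 77
444 = 5·77 + 59
77 = 1·59 + 18
59 = 3·18 + 5
18 = 3·5 + 3
5 = 1·3 + 2
3 = 1·2 + 1
2 = 2·1 + 0
Back-substitute:
1 = 3 − 2
1 = −5 + 2·3
1 = 2·18 − 7·5
1 = −7·59 + 23·18
1 = 23·77 − 30·59
1 = −30·444 + 173·77
1 = 173·521 − 203·444
1 = −203·3049 + 1188·521
1 = 1188·31011 − 12083·3049
1 = −12083·34060 + 13271·31011
So 31011·13271 ≡ 1 (mod 34060), hence d = 13271.

13271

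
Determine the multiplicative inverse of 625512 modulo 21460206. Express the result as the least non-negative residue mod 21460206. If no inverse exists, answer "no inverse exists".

no inverse exists

Compute gcd(625512, 21460206):
21460206 = 34*625512 + 192798
625512 = 3*192798 + 47118
192798 = 4*47118 + 4326
47118 = 10*4326 + 3858
4326 = 1*3858 + 468
3858 = 8*468 + 114
468 = 4*114 + 12
114 = 9*12 + 6
12 = 2*6 + 0
The gcd is 6, not 1, hence no inverse exists.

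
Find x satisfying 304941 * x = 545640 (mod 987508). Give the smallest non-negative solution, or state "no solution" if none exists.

330596

First find gcd(304941, 987508):
987508 = 3·304941 + 72685
304941 = 4·72685 + 14201
72685 = 5·14201 + 1680
14201 = 8·1680 + 761
1680 = 2·761 + 158
761 = 4·158 + 129
158 = 1·129 + 29
129 = 4·29 + 13
29 = 2·13 + 3
13 = 4·3 + 1
3 = 3·1 + 0
gcd = 1, so a unique solution mod 987508 exists.
Back-substitute for the Bézout coefficients:
1 = 13 − 4·3
1 = −4·29 + 9·13
1 = 9·129 − 40·29
1 = −40·158 + 49·129
1 = 49·761 − 236·158
1 = −236·1680 + 521·761
1 = 521·14201 − 4404·1680
1 = −4404·72685 + 22541·14201
1 = 22541·304941 − 94568·72685
1 = −94568·987508 + 306245·304941
So 304941·(306245) ≡ 1 (mod 987508), giving 304941⁻¹ ≡ 306245.
x ≡ 304941⁻¹·545640 ≡ 306245·545640 ≡ 330596 (mod 987508).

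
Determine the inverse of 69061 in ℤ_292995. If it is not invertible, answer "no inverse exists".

Extended Euclidean algorithm:
292995 = 4×69061 + 16751
69061 = 4×16751 + 2057
16751 = 8×2057 + 295
2057 = 6×295 + 287
295 = 1×287 + 8
287 = 35×8 + 7
8 = 1×7 + 1
7 = 7×1 + 0
Since gcd(69061, 292995) = 1, back-substitute to write 1 as a combination:
1 = 8 − 7
1 = −287 + 36·8
1 = 36·295 − 37·287
1 = −37·2057 + 258·295
1 = 258·16751 − 2101·2057
1 = −2101·69061 + 8662·16751
1 = 8662·292995 − 36749·69061
Thus 69061·(-36749) ≡ 1 (mod 292995); reducing, -36749 mod 292995 = 256246.

256246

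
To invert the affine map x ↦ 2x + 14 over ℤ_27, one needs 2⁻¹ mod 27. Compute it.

gcd(27, 2) by repeated division:
27 = 13×2 + 1
2 = 2×1 + 0
gcd = 1, so the inverse exists. Back-substitute:
1 = 27 − 13·2
So 2·(-13) ≡ 1 (mod 27), and -13 ≡ 14 (mod 27).

14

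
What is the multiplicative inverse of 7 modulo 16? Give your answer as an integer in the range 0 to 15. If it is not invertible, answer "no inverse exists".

Apply the Euclidean algorithm to 16 and 7:
16 = 2*7 + 2
7 = 3*2 + 1
2 = 2*1 + 0
gcd = 1, so the inverse exists. Back-substitute:
1 = 7 − 3·2
1 = −3·16 + 7·7
So 7·7 ≡ 1 (mod 16).

7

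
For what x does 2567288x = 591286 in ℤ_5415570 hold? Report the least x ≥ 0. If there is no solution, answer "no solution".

First find gcd(2567288, 5415570):
5415570 = 2·2567288 + 280994
2567288 = 9·280994 + 38342
280994 = 7·38342 + 12600
38342 = 3·12600 + 542
12600 = 23·542 + 134
542 = 4·134 + 6
134 = 22·6 + 2
6 = 3·2 + 0
gcd = 2 and 2 | 591286, so solutions exist. Divide through by 2: 1283644x ≡ 295643 (mod 2707785).
Now find 1283644⁻¹ mod 2707785:
2707785 = 2·1283644 + 140497
1283644 = 9·140497 + 19171
140497 = 7·19171 + 6300
19171 = 3·6300 + 271
6300 = 23·271 + 67
271 = 4·67 + 3
67 = 22·3 + 1
3 = 3·1 + 0
Back-substitute:
1 = 67 − 22·3
1 = −22·271 + 89·67
1 = 89·6300 − 2069·271
1 = −2069·19171 + 6296·6300
1 = 6296·140497 − 46141·19171
1 = −46141·1283644 + 421565·140497
1 = 421565·2707785 − 889271·1283644
So 1283644·(-889271) ≡ 1 (mod 2707785), i.e. 1283644⁻¹ ≡ 1818514.
Then x ≡ 1818514·295643 ≡ 222752 (mod 2707785); the smallest non-negative solution is x = 222752.

222752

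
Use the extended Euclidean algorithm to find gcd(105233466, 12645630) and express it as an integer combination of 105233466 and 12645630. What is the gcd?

6

Euclidean algorithm:
105233466 = 8·12645630 + 4068426
12645630 = 3·4068426 + 440352
4068426 = 9·440352 + 105258
440352 = 4·105258 + 19320
105258 = 5·19320 + 8658
19320 = 2·8658 + 2004
8658 = 4·2004 + 642
2004 = 3·642 + 78
642 = 8·78 + 18
78 = 4·18 + 6
18 = 3·6 + 0
gcd(105233466, 12645630) = 6.
Back-substituting:
6 = 78 − 4·18
6 = −4·642 + 33·78
6 = 33·2004 − 103·642
6 = −103·8658 + 445·2004
6 = 445·19320 − 993·8658
6 = −993·105258 + 5410·19320
6 = 5410·440352 − 22633·105258
6 = −22633·4068426 + 209107·440352
6 = 209107·12645630 − 649954·4068426
6 = −649954·105233466 + 5408739·12645630
So 6 = (-649954)·105233466 + (5408739)·12645630.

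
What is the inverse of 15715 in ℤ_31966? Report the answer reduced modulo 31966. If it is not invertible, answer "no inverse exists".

Run Euclid on (31966, 15715):
31966 = 2·15715 + 536
15715 = 29·536 + 171
536 = 3·171 + 23
171 = 7·23 + 10
23 = 2·10 + 3
10 = 3·3 + 1
3 = 3·1 + 0
The gcd is 1. Working backward:
1 = 10 − 3·3
1 = −3·23 + 7·10
1 = 7·171 − 52·23
1 = −52·536 + 163·171
1 = 163·15715 − 4779·536
1 = −4779·31966 + 9721·15715
So 15715·9721 ≡ 1 (mod 31966).

9721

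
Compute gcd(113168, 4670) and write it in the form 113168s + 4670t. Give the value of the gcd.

2

Apply Euclid's algorithm to 113168 and 4670:
113168 = 24*4670 + 1088
4670 = 4*1088 + 318
1088 = 3*318 + 134
318 = 2*134 + 50
134 = 2*50 + 34
50 = 1*34 + 16
34 = 2*16 + 2
16 = 8*2 + 0
gcd(113168, 4670) = 2.
Working backward:
2 = 34 − 2·16
2 = −2·50 + 3·34
2 = 3·134 − 8·50
2 = −8·318 + 19·134
2 = 19·1088 − 65·318
2 = −65·4670 + 279·1088
2 = 279·113168 − 6761·4670
So 2 = (279)·113168 + (-6761)·4670.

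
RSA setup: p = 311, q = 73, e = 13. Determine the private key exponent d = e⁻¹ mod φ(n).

φ(n) = (p−1)(q−1) = 310·72 = 22320.
Need d with 13·d ≡ 1 (mod 22320). Apply the extended Euclidean algorithm:
22320 = 1716·13 + 12
13 = 1·12 + 1
12 = 12·1 + 0
Back-substitute:
1 = 13 − 12
1 = −22320 + 1717·13
So 13·1717 ≡ 1 (mod 22320), hence d = 1717.

1717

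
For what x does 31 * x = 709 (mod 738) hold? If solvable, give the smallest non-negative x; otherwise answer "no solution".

499

First find gcd(31, 738):
738 = 23·31 + 25
31 = 1·25 + 6
25 = 4·6 + 1
6 = 6·1 + 0
gcd = 1, so a unique solution mod 738 exists.
Back-substitute for the Bézout coefficients:
1 = 25 − 4·6
1 = −4·31 + 5·25
1 = 5·738 − 119·31
So 31·(-119) ≡ 1 (mod 738), giving 31⁻¹ ≡ 619.
x ≡ 31⁻¹·709 ≡ 619·709 ≡ 499 (mod 738).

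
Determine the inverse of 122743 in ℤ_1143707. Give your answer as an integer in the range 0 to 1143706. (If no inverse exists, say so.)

350176

Extended Euclidean algorithm:
1143707 = 9×122743 + 39020
122743 = 3×39020 + 5683
39020 = 6×5683 + 4922
5683 = 1×4922 + 761
4922 = 6×761 + 356
761 = 2×356 + 49
356 = 7×49 + 13
49 = 3×13 + 10
13 = 1×10 + 3
10 = 3×3 + 1
3 = 3×1 + 0
The gcd is 1. Working backward:
1 = 10 − 3·3
1 = −3·13 + 4·10
1 = 4·49 − 15·13
1 = −15·356 + 109·49
1 = 109·761 − 233·356
1 = −233·4922 + 1507·761
1 = 1507·5683 − 1740·4922
1 = −1740·39020 + 11947·5683
1 = 11947·122743 − 37581·39020
1 = −37581·1143707 + 350176·122743
So 122743·350176 ≡ 1 (mod 1143707).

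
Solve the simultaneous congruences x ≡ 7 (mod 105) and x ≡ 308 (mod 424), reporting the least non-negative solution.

24052

Write x = 7 + 105·k. Then 105·k ≡ 308 − 7 ≡ 301 (mod 424).
Need 105⁻¹ mod 424. Extended Euclid on (424, 105):
424 = 4*105 + 4
105 = 26*4 + 1
4 = 4*1 + 0
Back-substitute:
1 = 105 − 26·4
1 = −26·424 + 105·105
105⁻¹ ≡ 105 (mod 424), so k ≡ 105·301 ≡ 229 (mod 424).
x = 7 + 105·229 = 24052.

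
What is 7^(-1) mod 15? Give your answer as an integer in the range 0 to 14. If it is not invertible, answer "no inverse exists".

gcd(15, 7) by repeated division:
15 = 2*7 + 1
7 = 7*1 + 0
Since gcd(7, 15) = 1, back-substitute to write 1 as a combination:
1 = 15 − 2·7
So 7·(-2) ≡ 1 (mod 15), and -2 ≡ 13 (mod 15).

13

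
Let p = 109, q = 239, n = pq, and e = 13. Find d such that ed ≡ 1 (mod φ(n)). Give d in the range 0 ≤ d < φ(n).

7909

φ(n) = (p−1)(q−1) = 108·238 = 25704.
Need d with 13·d ≡ 1 (mod 25704). Apply the extended Euclidean algorithm:
25704 = 1977×13 + 3
13 = 4×3 + 1
3 = 3×1 + 0
Back-substitute:
1 = 13 − 4·3
1 = −4·25704 + 7909·13
So 13·7909 ≡ 1 (mod 25704), hence d = 7909.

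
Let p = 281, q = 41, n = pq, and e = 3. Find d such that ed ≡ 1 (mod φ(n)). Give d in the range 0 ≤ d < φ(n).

φ(n) = (p−1)(q−1) = 280·40 = 11200.
Need d with 3·d ≡ 1 (mod 11200). Apply the extended Euclidean algorithm:
11200 = 3733·3 + 1
3 = 3·1 + 0
Back-substitute:
1 = 11200 − 3733·3
So 3·(-3733) ≡ 1 (mod 11200), hence d ≡ -3733 ≡ 7467 (mod 11200).

7467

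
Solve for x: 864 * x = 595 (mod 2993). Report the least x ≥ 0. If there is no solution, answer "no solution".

First find gcd(864, 2993):
2993 = 3·864 + 401
864 = 2·401 + 62
401 = 6·62 + 29
62 = 2·29 + 4
29 = 7·4 + 1
4 = 4·1 + 0
gcd = 1, so a unique solution mod 2993 exists.
Back-substitute for the Bézout coefficients:
1 = 29 − 7·4
1 = −7·62 + 15·29
1 = 15·401 − 97·62
1 = −97·864 + 209·401
1 = 209·2993 − 724·864
So 864·(-724) ≡ 1 (mod 2993), giving 864⁻¹ ≡ 2269.
x ≡ 864⁻¹·595 ≡ 2269·595 ≡ 212 (mod 2993).

212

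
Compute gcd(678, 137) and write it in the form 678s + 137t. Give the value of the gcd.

1

Euclidean algorithm:
678 = 4×137 + 130
137 = 1×130 + 7
130 = 18×7 + 4
7 = 1×4 + 3
4 = 1×3 + 1
3 = 3×1 + 0
gcd(678, 137) = 1.
Express as a combination:
1 = 4 − 3
1 = −7 + 2·4
1 = 2·130 − 37·7
1 = −37·137 + 39·130
1 = 39·678 − 193·137
So 1 = (39)·678 + (-193)·137.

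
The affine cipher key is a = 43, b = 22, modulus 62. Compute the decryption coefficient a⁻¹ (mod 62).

13

Run Euclid on (62, 43):
62 = 1·43 + 19
43 = 2·19 + 5
19 = 3·5 + 4
5 = 1·4 + 1
4 = 4·1 + 0
Since gcd(43, 62) = 1, back-substitute to write 1 as a combination:
1 = 5 − 4
1 = −19 + 4·5
1 = 4·43 − 9·19
1 = −9·62 + 13·43
So 43·13 ≡ 1 (mod 62).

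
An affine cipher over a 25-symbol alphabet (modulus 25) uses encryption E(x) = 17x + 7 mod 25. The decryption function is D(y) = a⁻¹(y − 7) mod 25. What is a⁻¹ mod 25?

3

Run Euclid on (25, 17):
25 = 1·17 + 8
17 = 2·8 + 1
8 = 8·1 + 0
The gcd is 1. Working backward:
1 = 17 − 2·8
1 = −2·25 + 3·17
So 17·3 ≡ 1 (mod 25).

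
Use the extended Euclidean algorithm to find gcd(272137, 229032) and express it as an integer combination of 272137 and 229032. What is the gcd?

1

Apply Euclid's algorithm to 272137 and 229032:
272137 = 1*229032 + 43105
229032 = 5*43105 + 13507
43105 = 3*13507 + 2584
13507 = 5*2584 + 587
2584 = 4*587 + 236
587 = 2*236 + 115
236 = 2*115 + 6
115 = 19*6 + 1
6 = 6*1 + 0
gcd(272137, 229032) = 1.
Express as a combination:
1 = 115 − 19·6
1 = −19·236 + 39·115
1 = 39·587 − 97·236
1 = −97·2584 + 427·587
1 = 427·13507 − 2232·2584
1 = −2232·43105 + 7123·13507
1 = 7123·229032 − 37847·43105
1 = −37847·272137 + 44970·229032
So 1 = (-37847)·272137 + (44970)·229032.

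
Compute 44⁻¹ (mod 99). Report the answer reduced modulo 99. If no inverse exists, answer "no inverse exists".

no inverse exists

Compute gcd(44, 99):
99 = 2×44 + 11
44 = 4×11 + 0
gcd(44, 99) = 11 ≠ 1, so 44 has no multiplicative inverse modulo 99.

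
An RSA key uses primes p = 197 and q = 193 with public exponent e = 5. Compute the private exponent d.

φ(n) = (p−1)(q−1) = 196·192 = 37632.
Need d with 5·d ≡ 1 (mod 37632). Apply the extended Euclidean algorithm:
37632 = 7526·5 + 2
5 = 2·2 + 1
2 = 2·1 + 0
Back-substitute:
1 = 5 − 2·2
1 = −2·37632 + 15053·5
So 5·15053 ≡ 1 (mod 37632), hence d = 15053.

15053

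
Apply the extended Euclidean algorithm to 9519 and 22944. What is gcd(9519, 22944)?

Repeated division:
22944 = 2·9519 + 3906
9519 = 2·3906 + 1707
3906 = 2·1707 + 492
1707 = 3·492 + 231
492 = 2·231 + 30
231 = 7·30 + 21
30 = 1·21 + 9
21 = 2·9 + 3
9 = 3·3 + 0
gcd(9519, 22944) = 3.
Express as a combination:
3 = 21 − 2·9
3 = −2·30 + 3·21
3 = 3·231 − 23·30
3 = −23·492 + 49·231
3 = 49·1707 − 170·492
3 = −170·3906 + 389·1707
3 = 389·9519 − 948·3906
3 = −948·22944 + 2285·9519
So 3 = (-948)·22944 + (2285)·9519.

3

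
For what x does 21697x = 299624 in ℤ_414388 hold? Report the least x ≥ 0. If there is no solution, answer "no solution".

3528

First find gcd(21697, 414388):
414388 = 19·21697 + 2145
21697 = 10·2145 + 247
2145 = 8·247 + 169
247 = 1·169 + 78
169 = 2·78 + 13
78 = 6·13 + 0
gcd = 13 and 13 | 299624, so solutions exist. Divide through by 13: 1669x ≡ 23048 (mod 31876).
Now find 1669⁻¹ mod 31876:
31876 = 19*1669 + 165
1669 = 10*165 + 19
165 = 8*19 + 13
19 = 1*13 + 6
13 = 2*6 + 1
6 = 6*1 + 0
Back-substitute:
1 = 13 − 2·6
1 = −2·19 + 3·13
1 = 3·165 − 26·19
1 = −26·1669 + 263·165
1 = 263·31876 − 5023·1669
So 1669·(-5023) ≡ 1 (mod 31876), i.e. 1669⁻¹ ≡ 26853.
Then x ≡ 26853·23048 ≡ 3528 (mod 31876); the smallest non-negative solution is x = 3528.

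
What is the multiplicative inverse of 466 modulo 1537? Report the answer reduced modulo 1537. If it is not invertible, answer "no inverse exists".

1349

Run Euclid on (1537, 466):
1537 = 3*466 + 139
466 = 3*139 + 49
139 = 2*49 + 41
49 = 1*41 + 8
41 = 5*8 + 1
8 = 8*1 + 0
The gcd is 1. Working backward:
1 = 41 − 5·8
1 = −5·49 + 6·41
1 = 6·139 − 17·49
1 = −17·466 + 57·139
1 = 57·1537 − 188·466
Hence 466⁻¹ ≡ -188 ≡ 1349 (mod 1537).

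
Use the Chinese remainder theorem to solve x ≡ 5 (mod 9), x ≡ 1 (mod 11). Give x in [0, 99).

23

Write x = 5 + 9·k. Then 9·k ≡ 1 − 5 ≡ 7 (mod 11).
Need 9⁻¹ mod 11. Extended Euclid on (11, 9):
11 = 1·9 + 2
9 = 4·2 + 1
2 = 2·1 + 0
Back-substitute:
1 = 9 − 4·2
1 = −4·11 + 5·9
9⁻¹ ≡ 5 (mod 11), so k ≡ 5·7 ≡ 2 (mod 11).
x = 5 + 9·2 = 23.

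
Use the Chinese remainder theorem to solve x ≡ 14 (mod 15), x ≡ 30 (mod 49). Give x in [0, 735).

569

Write x = 14 + 15·k. Then 15·k ≡ 30 − 14 ≡ 16 (mod 49).
Need 15⁻¹ mod 49. Extended Euclid on (49, 15):
49 = 3×15 + 4
15 = 3×4 + 3
4 = 1×3 + 1
3 = 3×1 + 0
Back-substitute:
1 = 4 − 3
1 = −15 + 4·4
1 = 4·49 − 13·15
15⁻¹ ≡ 36 (mod 49), so k ≡ 36·16 ≡ 37 (mod 49).
x = 14 + 15·37 = 569.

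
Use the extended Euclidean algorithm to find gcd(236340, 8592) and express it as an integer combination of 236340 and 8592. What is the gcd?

12

Apply Euclid's algorithm to 236340 and 8592:
236340 = 27·8592 + 4356
8592 = 1·4356 + 4236
4356 = 1·4236 + 120
4236 = 35·120 + 36
120 = 3·36 + 12
36 = 3·12 + 0
gcd(236340, 8592) = 12.
Working backward:
12 = 120 − 3·36
12 = −3·4236 + 106·120
12 = 106·4356 − 109·4236
12 = −109·8592 + 215·4356
12 = 215·236340 − 5914·8592
So 12 = (215)·236340 + (-5914)·8592.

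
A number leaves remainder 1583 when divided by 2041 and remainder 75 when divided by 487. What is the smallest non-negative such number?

Write x = 1583 + 2041·k. Then 2041·k ≡ 75 − 1583 ≡ 440 (mod 487).
Need 2041⁻¹ mod 487. Extended Euclid on (487, 93):
487 = 5·93 + 22
93 = 4·22 + 5
22 = 4·5 + 2
5 = 2·2 + 1
2 = 2·1 + 0
Back-substitute:
1 = 5 − 2·2
1 = −2·22 + 9·5
1 = 9·93 − 38·22
1 = −38·487 + 199·93
2041⁻¹ ≡ 199 (mod 487), so k ≡ 199·440 ≡ 387 (mod 487).
x = 1583 + 2041·387 = 791450.

791450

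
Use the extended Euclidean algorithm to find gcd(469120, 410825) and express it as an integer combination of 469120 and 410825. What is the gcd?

5

Euclidean algorithm:
469120 = 1·410825 + 58295
410825 = 7·58295 + 2760
58295 = 21·2760 + 335
2760 = 8·335 + 80
335 = 4·80 + 15
80 = 5·15 + 5
15 = 3·5 + 0
gcd(469120, 410825) = 5.
Back-substituting:
5 = 80 − 5·15
5 = −5·335 + 21·80
5 = 21·2760 − 173·335
5 = −173·58295 + 3654·2760
5 = 3654·410825 − 25751·58295
5 = −25751·469120 + 29405·410825
So 5 = (-25751)·469120 + (29405)·410825.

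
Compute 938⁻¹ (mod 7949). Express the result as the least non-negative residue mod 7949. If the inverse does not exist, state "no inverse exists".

1822

Run Euclid on (7949, 938):
7949 = 8×938 + 445
938 = 2×445 + 48
445 = 9×48 + 13
48 = 3×13 + 9
13 = 1×9 + 4
9 = 2×4 + 1
4 = 4×1 + 0
The gcd is 1. Working backward:
1 = 9 − 2·4
1 = −2·13 + 3·9
1 = 3·48 − 11·13
1 = −11·445 + 102·48
1 = 102·938 − 215·445
1 = −215·7949 + 1822·938
So 938·1822 ≡ 1 (mod 7949).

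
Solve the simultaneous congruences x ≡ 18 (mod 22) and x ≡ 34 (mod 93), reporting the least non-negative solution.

964

Write x = 18 + 22·k. Then 22·k ≡ 34 − 18 ≡ 16 (mod 93).
Need 22⁻¹ mod 93. Extended Euclid on (93, 22):
93 = 4×22 + 5
22 = 4×5 + 2
5 = 2×2 + 1
2 = 2×1 + 0
Back-substitute:
1 = 5 − 2·2
1 = −2·22 + 9·5
1 = 9·93 − 38·22
22⁻¹ ≡ 55 (mod 93), so k ≡ 55·16 ≡ 43 (mod 93).
x = 18 + 22·43 = 964.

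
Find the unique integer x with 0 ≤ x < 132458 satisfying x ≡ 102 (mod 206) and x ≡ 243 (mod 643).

Write x = 102 + 206·k. Then 206·k ≡ 243 − 102 ≡ 141 (mod 643).
Need 206⁻¹ mod 643. Extended Euclid on (643, 206):
643 = 3×206 + 25
206 = 8×25 + 6
25 = 4×6 + 1
6 = 6×1 + 0
Back-substitute:
1 = 25 − 4·6
1 = −4·206 + 33·25
1 = 33·643 − 103·206
206⁻¹ ≡ 540 (mod 643), so k ≡ 540·141 ≡ 266 (mod 643).
x = 102 + 206·266 = 54898.

54898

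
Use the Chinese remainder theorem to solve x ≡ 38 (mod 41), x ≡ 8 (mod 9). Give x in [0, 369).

161

Write x = 38 + 41·k. Then 41·k ≡ 8 − 38 ≡ 6 (mod 9).
Need 41⁻¹ mod 9. Extended Euclid on (9, 5):
9 = 1×5 + 4
5 = 1×4 + 1
4 = 4×1 + 0
Back-substitute:
1 = 5 − 4
1 = −9 + 2·5
41⁻¹ ≡ 2 (mod 9), so k ≡ 2·6 ≡ 3 (mod 9).
x = 38 + 41·3 = 161.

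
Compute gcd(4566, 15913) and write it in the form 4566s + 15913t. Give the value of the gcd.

Apply Euclid's algorithm to 15913 and 4566:
15913 = 3*4566 + 2215
4566 = 2*2215 + 136
2215 = 16*136 + 39
136 = 3*39 + 19
39 = 2*19 + 1
19 = 19*1 + 0
gcd(4566, 15913) = 1.
Express as a combination:
1 = 39 − 2·19
1 = −2·136 + 7·39
1 = 7·2215 − 114·136
1 = −114·4566 + 235·2215
1 = 235·15913 − 819·4566
So 1 = (235)·15913 + (-819)·4566.

1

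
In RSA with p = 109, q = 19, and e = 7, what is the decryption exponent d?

1111

φ(n) = (p−1)(q−1) = 108·18 = 1944.
Need d with 7·d ≡ 1 (mod 1944). Apply the extended Euclidean algorithm:
1944 = 277·7 + 5
7 = 1·5 + 2
5 = 2·2 + 1
2 = 2·1 + 0
Back-substitute:
1 = 5 − 2·2
1 = −2·7 + 3·5
1 = 3·1944 − 833·7
So 7·(-833) ≡ 1 (mod 1944), hence d ≡ -833 ≡ 1111 (mod 1944).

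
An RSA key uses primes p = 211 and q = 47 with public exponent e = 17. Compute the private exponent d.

2273

φ(n) = (p−1)(q−1) = 210·46 = 9660.
Need d with 17·d ≡ 1 (mod 9660). Apply the extended Euclidean algorithm:
9660 = 568×17 + 4
17 = 4×4 + 1
4 = 4×1 + 0
Back-substitute:
1 = 17 − 4·4
1 = −4·9660 + 2273·17
So 17·2273 ≡ 1 (mod 9660), hence d = 2273.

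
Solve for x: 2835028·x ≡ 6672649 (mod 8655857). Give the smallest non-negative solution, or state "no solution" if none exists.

no solution

gcd(2835028, 8655857):
8655857 = 3×2835028 + 150773
2835028 = 18×150773 + 121114
150773 = 1×121114 + 29659
121114 = 4×29659 + 2478
29659 = 11×2478 + 2401
2478 = 1×2401 + 77
2401 = 31×77 + 14
77 = 5×14 + 7
14 = 2×7 + 0
gcd = 7, but 7 ∤ 6672649, so the congruence has no solution.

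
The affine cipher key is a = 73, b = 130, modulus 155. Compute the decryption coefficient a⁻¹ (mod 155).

17

Run Euclid on (155, 73):
155 = 2·73 + 9
73 = 8·9 + 1
9 = 9·1 + 0
Since gcd(73, 155) = 1, back-substitute to write 1 as a combination:
1 = 73 − 8·9
1 = −8·155 + 17·73
So 73·17 ≡ 1 (mod 155).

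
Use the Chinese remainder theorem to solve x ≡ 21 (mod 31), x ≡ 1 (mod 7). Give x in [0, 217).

Write x = 21 + 31·k. Then 31·k ≡ 1 − 21 ≡ 1 (mod 7).
Need 31⁻¹ mod 7. Extended Euclid on (7, 3):
7 = 2*3 + 1
3 = 3*1 + 0
Back-substitute:
1 = 7 − 2·3
31⁻¹ ≡ 5 (mod 7), so k ≡ 5·1 ≡ 5 (mod 7).
x = 21 + 31·5 = 176.

176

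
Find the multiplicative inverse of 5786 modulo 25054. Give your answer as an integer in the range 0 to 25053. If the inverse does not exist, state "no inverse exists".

no inverse exists

Compute gcd(5786, 25054):
25054 = 4×5786 + 1910
5786 = 3×1910 + 56
1910 = 34×56 + 6
56 = 9×6 + 2
6 = 3×2 + 0
gcd(5786, 25054) = 2 ≠ 1, so 5786 has no multiplicative inverse modulo 25054.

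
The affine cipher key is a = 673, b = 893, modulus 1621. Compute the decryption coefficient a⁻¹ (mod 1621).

1397

Apply the Euclidean algorithm to 1621 and 673:
1621 = 2*673 + 275
673 = 2*275 + 123
275 = 2*123 + 29
123 = 4*29 + 7
29 = 4*7 + 1
7 = 7*1 + 0
Since gcd(673, 1621) = 1, back-substitute to write 1 as a combination:
1 = 29 − 4·7
1 = −4·123 + 17·29
1 = 17·275 − 38·123
1 = −38·673 + 93·275
1 = 93·1621 − 224·673
Hence 673⁻¹ ≡ -224 ≡ 1397 (mod 1621).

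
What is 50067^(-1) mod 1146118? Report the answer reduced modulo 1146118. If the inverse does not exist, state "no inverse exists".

Extended Euclidean algorithm:
1146118 = 22·50067 + 44644
50067 = 1·44644 + 5423
44644 = 8·5423 + 1260
5423 = 4·1260 + 383
1260 = 3·383 + 111
383 = 3·111 + 50
111 = 2·50 + 11
50 = 4·11 + 6
11 = 1·6 + 5
6 = 1·5 + 1
5 = 5·1 + 0
Since gcd(50067, 1146118) = 1, back-substitute to write 1 as a combination:
1 = 6 − 5
1 = −11 + 2·6
1 = 2·50 − 9·11
1 = −9·111 + 20·50
1 = 20·383 − 69·111
1 = −69·1260 + 227·383
1 = 227·5423 − 977·1260
1 = −977·44644 + 8043·5423
1 = 8043·50067 − 9020·44644
1 = −9020·1146118 + 206483·50067
So 50067·206483 ≡ 1 (mod 1146118).

206483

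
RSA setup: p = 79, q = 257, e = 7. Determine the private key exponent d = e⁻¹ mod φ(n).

14263

φ(n) = (p−1)(q−1) = 78·256 = 19968.
Need d with 7·d ≡ 1 (mod 19968). Apply the extended Euclidean algorithm:
19968 = 2852*7 + 4
7 = 1*4 + 3
4 = 1*3 + 1
3 = 3*1 + 0
Back-substitute:
1 = 4 − 3
1 = −7 + 2·4
1 = 2·19968 − 5705·7
So 7·(-5705) ≡ 1 (mod 19968), hence d ≡ -5705 ≡ 14263 (mod 19968).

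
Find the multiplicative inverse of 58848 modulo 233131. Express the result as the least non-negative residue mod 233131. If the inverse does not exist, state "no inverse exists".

Extended Euclidean algorithm:
233131 = 3×58848 + 56587
58848 = 1×56587 + 2261
56587 = 25×2261 + 62
2261 = 36×62 + 29
62 = 2×29 + 4
29 = 7×4 + 1
4 = 4×1 + 0
gcd = 1, so the inverse exists. Back-substitute:
1 = 29 − 7·4
1 = −7·62 + 15·29
1 = 15·2261 − 547·62
1 = −547·56587 + 13690·2261
1 = 13690·58848 − 14237·56587
1 = −14237·233131 + 56401·58848
So 58848·56401 ≡ 1 (mod 233131).

56401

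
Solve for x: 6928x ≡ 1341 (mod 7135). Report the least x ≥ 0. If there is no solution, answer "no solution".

4957

First find gcd(6928, 7135):
7135 = 1·6928 + 207
6928 = 33·207 + 97
207 = 2·97 + 13
97 = 7·13 + 6
13 = 2·6 + 1
6 = 6·1 + 0
gcd = 1, so a unique solution mod 7135 exists.
Back-substitute for the Bézout coefficients:
1 = 13 − 2·6
1 = −2·97 + 15·13
1 = 15·207 − 32·97
1 = −32·6928 + 1071·207
1 = 1071·7135 − 1103·6928
So 6928·(-1103) ≡ 1 (mod 7135), giving 6928⁻¹ ≡ 6032.
x ≡ 6928⁻¹·1341 ≡ 6032·1341 ≡ 4957 (mod 7135).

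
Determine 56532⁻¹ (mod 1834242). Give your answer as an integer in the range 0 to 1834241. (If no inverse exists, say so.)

Euclidean algorithm on 1834242, 56532:
1834242 = 32*56532 + 25218
56532 = 2*25218 + 6096
25218 = 4*6096 + 834
6096 = 7*834 + 258
834 = 3*258 + 60
258 = 4*60 + 18
60 = 3*18 + 6
18 = 3*6 + 0
Since gcd = 6 > 1, 56532 is not a unit mod 1834242.

no inverse exists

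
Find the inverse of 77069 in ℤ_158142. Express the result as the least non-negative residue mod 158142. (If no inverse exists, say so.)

4937

Apply the Euclidean algorithm to 158142 and 77069:
158142 = 2·77069 + 4004
77069 = 19·4004 + 993
4004 = 4·993 + 32
993 = 31·32 + 1
32 = 32·1 + 0
gcd = 1, so the inverse exists. Back-substitute:
1 = 993 − 31·32
1 = −31·4004 + 125·993
1 = 125·77069 − 2406·4004
1 = −2406·158142 + 4937·77069
So 77069·4937 ≡ 1 (mod 158142).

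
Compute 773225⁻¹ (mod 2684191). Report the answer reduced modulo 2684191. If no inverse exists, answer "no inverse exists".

Apply the Euclidean algorithm to 2684191 and 773225:
2684191 = 3·773225 + 364516
773225 = 2·364516 + 44193
364516 = 8·44193 + 10972
44193 = 4·10972 + 305
10972 = 35·305 + 297
305 = 1·297 + 8
297 = 37·8 + 1
8 = 8·1 + 0
gcd = 1, so the inverse exists. Back-substitute:
1 = 297 − 37·8
1 = −37·305 + 38·297
1 = 38·10972 − 1367·305
1 = −1367·44193 + 5506·10972
1 = 5506·364516 − 45415·44193
1 = −45415·773225 + 96336·364516
1 = 96336·2684191 − 334423·773225
Thus 773225·(-334423) ≡ 1 (mod 2684191); reducing, -334423 mod 2684191 = 2349768.

2349768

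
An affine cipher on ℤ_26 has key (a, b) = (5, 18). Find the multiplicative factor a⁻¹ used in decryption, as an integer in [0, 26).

gcd(26, 5) by repeated division:
26 = 5×5 + 1
5 = 5×1 + 0
Since gcd(5, 26) = 1, back-substitute to write 1 as a combination:
1 = 26 − 5·5
So 5·(-5) ≡ 1 (mod 26), and -5 ≡ 21 (mod 26).

21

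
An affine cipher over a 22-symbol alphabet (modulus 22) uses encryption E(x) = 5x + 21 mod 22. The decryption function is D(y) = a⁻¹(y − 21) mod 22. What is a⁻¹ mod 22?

Apply the Euclidean algorithm to 22 and 5:
22 = 4×5 + 2
5 = 2×2 + 1
2 = 2×1 + 0
gcd = 1, so the inverse exists. Back-substitute:
1 = 5 − 2·2
1 = −2·22 + 9·5
So 5·9 ≡ 1 (mod 22).

9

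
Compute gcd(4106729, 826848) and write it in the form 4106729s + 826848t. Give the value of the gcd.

Euclidean algorithm:
4106729 = 4×826848 + 799337
826848 = 1×799337 + 27511
799337 = 29×27511 + 1518
27511 = 18×1518 + 187
1518 = 8×187 + 22
187 = 8×22 + 11
22 = 2×11 + 0
gcd(4106729, 826848) = 11.
Back-substituting:
11 = 187 − 8·22
11 = −8·1518 + 65·187
11 = 65·27511 − 1178·1518
11 = −1178·799337 + 34227·27511
11 = 34227·826848 − 35405·799337
11 = −35405·4106729 + 175847·826848
So 11 = (-35405)·4106729 + (175847)·826848.

11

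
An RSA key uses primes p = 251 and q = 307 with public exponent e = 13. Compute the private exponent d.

47077

φ(n) = (p−1)(q−1) = 250·306 = 76500.
Need d with 13·d ≡ 1 (mod 76500). Apply the extended Euclidean algorithm:
76500 = 5884·13 + 8
13 = 1·8 + 5
8 = 1·5 + 3
5 = 1·3 + 2
3 = 1·2 + 1
2 = 2·1 + 0
Back-substitute:
1 = 3 − 2
1 = −5 + 2·3
1 = 2·8 − 3·5
1 = −3·13 + 5·8
1 = 5·76500 − 29423·13
So 13·(-29423) ≡ 1 (mod 76500), hence d ≡ -29423 ≡ 47077 (mod 76500).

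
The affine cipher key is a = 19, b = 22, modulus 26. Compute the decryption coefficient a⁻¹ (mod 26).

11

Extended Euclidean algorithm:
26 = 1·19 + 7
19 = 2·7 + 5
7 = 1·5 + 2
5 = 2·2 + 1
2 = 2·1 + 0
gcd = 1, so the inverse exists. Back-substitute:
1 = 5 − 2·2
1 = −2·7 + 3·5
1 = 3·19 − 8·7
1 = −8·26 + 11·19
So 19·11 ≡ 1 (mod 26).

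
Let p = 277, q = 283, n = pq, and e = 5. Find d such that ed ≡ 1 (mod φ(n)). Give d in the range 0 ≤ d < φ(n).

31133

φ(n) = (p−1)(q−1) = 276·282 = 77832.
Need d with 5·d ≡ 1 (mod 77832). Apply the extended Euclidean algorithm:
77832 = 15566*5 + 2
5 = 2*2 + 1
2 = 2*1 + 0
Back-substitute:
1 = 5 − 2·2
1 = −2·77832 + 31133·5
So 5·31133 ≡ 1 (mod 77832), hence d = 31133.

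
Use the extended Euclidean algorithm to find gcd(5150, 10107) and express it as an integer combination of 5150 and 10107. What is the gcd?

1

Euclidean algorithm:
10107 = 1×5150 + 4957
5150 = 1×4957 + 193
4957 = 25×193 + 132
193 = 1×132 + 61
132 = 2×61 + 10
61 = 6×10 + 1
10 = 10×1 + 0
gcd(5150, 10107) = 1.
Express as a combination:
1 = 61 − 6·10
1 = −6·132 + 13·61
1 = 13·193 − 19·132
1 = −19·4957 + 488·193
1 = 488·5150 − 507·4957
1 = −507·10107 + 995·5150
So 1 = (-507)·10107 + (995)·5150.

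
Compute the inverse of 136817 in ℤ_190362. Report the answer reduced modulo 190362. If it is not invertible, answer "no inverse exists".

15689

Extended Euclidean algorithm:
190362 = 1*136817 + 53545
136817 = 2*53545 + 29727
53545 = 1*29727 + 23818
29727 = 1*23818 + 5909
23818 = 4*5909 + 182
5909 = 32*182 + 85
182 = 2*85 + 12
85 = 7*12 + 1
12 = 12*1 + 0
Since gcd(136817, 190362) = 1, back-substitute to write 1 as a combination:
1 = 85 − 7·12
1 = −7·182 + 15·85
1 = 15·5909 − 487·182
1 = −487·23818 + 1963·5909
1 = 1963·29727 − 2450·23818
1 = −2450·53545 + 4413·29727
1 = 4413·136817 − 11276·53545
1 = −11276·190362 + 15689·136817
So 136817·15689 ≡ 1 (mod 190362).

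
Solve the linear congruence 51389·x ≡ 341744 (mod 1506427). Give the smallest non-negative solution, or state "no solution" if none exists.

60218

First find gcd(51389, 1506427):
1506427 = 29·51389 + 16146
51389 = 3·16146 + 2951
16146 = 5·2951 + 1391
2951 = 2·1391 + 169
1391 = 8·169 + 39
169 = 4·39 + 13
39 = 3·13 + 0
gcd = 13 and 13 | 341744, so solutions exist. Divide through by 13: 3953x ≡ 26288 (mod 115879).
Now find 3953⁻¹ mod 115879:
115879 = 29*3953 + 1242
3953 = 3*1242 + 227
1242 = 5*227 + 107
227 = 2*107 + 13
107 = 8*13 + 3
13 = 4*3 + 1
3 = 3*1 + 0
Back-substitute:
1 = 13 − 4·3
1 = −4·107 + 33·13
1 = 33·227 − 70·107
1 = −70·1242 + 383·227
1 = 383·3953 − 1219·1242
1 = −1219·115879 + 35734·3953
So 3953⁻¹ ≡ 35734 (mod 115879).
Then x ≡ 35734·26288 ≡ 60218 (mod 115879); the smallest non-negative solution is x = 60218.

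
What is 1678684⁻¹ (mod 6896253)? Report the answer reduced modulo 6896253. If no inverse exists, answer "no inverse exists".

Euclidean algorithm on 6896253, 1678684:
6896253 = 4*1678684 + 181517
1678684 = 9*181517 + 45031
181517 = 4*45031 + 1393
45031 = 32*1393 + 455
1393 = 3*455 + 28
455 = 16*28 + 7
28 = 4*7 + 0
The gcd is 7, not 1, hence no inverse exists.

no inverse exists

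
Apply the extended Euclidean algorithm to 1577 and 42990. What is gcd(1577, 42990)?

Euclidean algorithm:
42990 = 27*1577 + 411
1577 = 3*411 + 344
411 = 1*344 + 67
344 = 5*67 + 9
67 = 7*9 + 4
9 = 2*4 + 1
4 = 4*1 + 0
gcd(1577, 42990) = 1.
Back-substituting:
1 = 9 − 2·4
1 = −2·67 + 15·9
1 = 15·344 − 77·67
1 = −77·411 + 92·344
1 = 92·1577 − 353·411
1 = −353·42990 + 9623·1577
So 1 = (-353)·42990 + (9623)·1577.

1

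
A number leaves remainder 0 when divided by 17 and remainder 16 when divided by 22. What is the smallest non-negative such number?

Write x = 0 + 17·k. Then 17·k ≡ 16 − 0 ≡ 16 (mod 22).
Need 17⁻¹ mod 22. Extended Euclid on (22, 17):
22 = 1×17 + 5
17 = 3×5 + 2
5 = 2×2 + 1
2 = 2×1 + 0
Back-substitute:
1 = 5 − 2·2
1 = −2·17 + 7·5
1 = 7·22 − 9·17
17⁻¹ ≡ 13 (mod 22), so k ≡ 13·16 ≡ 10 (mod 22).
x = 0 + 17·10 = 170.

170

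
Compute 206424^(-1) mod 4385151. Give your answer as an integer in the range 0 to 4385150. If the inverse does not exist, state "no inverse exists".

no inverse exists

Euclidean algorithm on 4385151, 206424:
4385151 = 21*206424 + 50247
206424 = 4*50247 + 5436
50247 = 9*5436 + 1323
5436 = 4*1323 + 144
1323 = 9*144 + 27
144 = 5*27 + 9
27 = 3*9 + 0
Since gcd = 9 > 1, 206424 is not a unit mod 4385151.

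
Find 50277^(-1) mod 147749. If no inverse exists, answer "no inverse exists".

Apply the Euclidean algorithm to 147749 and 50277:
147749 = 2×50277 + 47195
50277 = 1×47195 + 3082
47195 = 15×3082 + 965
3082 = 3×965 + 187
965 = 5×187 + 30
187 = 6×30 + 7
30 = 4×7 + 2
7 = 3×2 + 1
2 = 2×1 + 0
Since gcd(50277, 147749) = 1, back-substitute to write 1 as a combination:
1 = 7 − 3·2
1 = −3·30 + 13·7
1 = 13·187 − 81·30
1 = −81·965 + 418·187
1 = 418·3082 − 1335·965
1 = −1335·47195 + 20443·3082
1 = 20443·50277 − 21778·47195
1 = −21778·147749 + 63999·50277
So 50277·63999 ≡ 1 (mod 147749).

63999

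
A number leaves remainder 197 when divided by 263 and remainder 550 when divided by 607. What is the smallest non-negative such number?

Write x = 197 + 263·k. Then 263·k ≡ 550 − 197 ≡ 353 (mod 607).
Need 263⁻¹ mod 607. Extended Euclid on (607, 263):
607 = 2×263 + 81
263 = 3×81 + 20
81 = 4×20 + 1
20 = 20×1 + 0
Back-substitute:
1 = 81 − 4·20
1 = −4·263 + 13·81
1 = 13·607 − 30·263
263⁻¹ ≡ 577 (mod 607), so k ≡ 577·353 ≡ 336 (mod 607).
x = 197 + 263·336 = 88565.

88565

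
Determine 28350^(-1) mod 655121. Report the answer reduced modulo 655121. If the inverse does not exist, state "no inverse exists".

Run Euclid on (655121, 28350):
655121 = 23·28350 + 3071
28350 = 9·3071 + 711
3071 = 4·711 + 227
711 = 3·227 + 30
227 = 7·30 + 17
30 = 1·17 + 13
17 = 1·13 + 4
13 = 3·4 + 1
4 = 4·1 + 0
The gcd is 1. Working backward:
1 = 13 − 3·4
1 = −3·17 + 4·13
1 = 4·30 − 7·17
1 = −7·227 + 53·30
1 = 53·711 − 166·227
1 = −166·3071 + 717·711
1 = 717·28350 − 6619·3071
1 = −6619·655121 + 152954·28350
So 28350·152954 ≡ 1 (mod 655121).

152954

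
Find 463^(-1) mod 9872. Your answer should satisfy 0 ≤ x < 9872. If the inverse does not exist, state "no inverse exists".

1855

Apply the Euclidean algorithm to 9872 and 463:
9872 = 21×463 + 149
463 = 3×149 + 16
149 = 9×16 + 5
16 = 3×5 + 1
5 = 5×1 + 0
The gcd is 1. Working backward:
1 = 16 − 3·5
1 = −3·149 + 28·16
1 = 28·463 − 87·149
1 = −87·9872 + 1855·463
So 463·1855 ≡ 1 (mod 9872).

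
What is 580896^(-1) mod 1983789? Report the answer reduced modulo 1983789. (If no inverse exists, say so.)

Compute gcd(580896, 1983789):
1983789 = 3×580896 + 241101
580896 = 2×241101 + 98694
241101 = 2×98694 + 43713
98694 = 2×43713 + 11268
43713 = 3×11268 + 9909
11268 = 1×9909 + 1359
9909 = 7×1359 + 396
1359 = 3×396 + 171
396 = 2×171 + 54
171 = 3×54 + 9
54 = 6×9 + 0
The gcd is 9, not 1, hence no inverse exists.

no inverse exists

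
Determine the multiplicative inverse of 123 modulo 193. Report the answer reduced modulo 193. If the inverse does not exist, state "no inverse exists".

Apply the Euclidean algorithm to 193 and 123:
193 = 1*123 + 70
123 = 1*70 + 53
70 = 1*53 + 17
53 = 3*17 + 2
17 = 8*2 + 1
2 = 2*1 + 0
The gcd is 1. Working backward:
1 = 17 − 8·2
1 = −8·53 + 25·17
1 = 25·70 − 33·53
1 = −33·123 + 58·70
1 = 58·193 − 91·123
Thus 123·(-91) ≡ 1 (mod 193); reducing, -91 mod 193 = 102.

102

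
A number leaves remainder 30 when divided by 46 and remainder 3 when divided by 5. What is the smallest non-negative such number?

Write x = 30 + 46·k. Then 46·k ≡ 3 − 30 ≡ 3 (mod 5).
Need 46⁻¹ mod 5. Extended Euclid on (5, 1):
5 = 5*1 + 0
46⁻¹ ≡ 1 (mod 5), so k ≡ 1·3 ≡ 3 (mod 5).
x = 30 + 46·3 = 168.

168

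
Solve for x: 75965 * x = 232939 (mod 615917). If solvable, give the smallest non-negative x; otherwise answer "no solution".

35013

First find gcd(75965, 615917):
615917 = 8×75965 + 8197
75965 = 9×8197 + 2192
8197 = 3×2192 + 1621
2192 = 1×1621 + 571
1621 = 2×571 + 479
571 = 1×479 + 92
479 = 5×92 + 19
92 = 4×19 + 16
19 = 1×16 + 3
16 = 5×3 + 1
3 = 3×1 + 0
gcd = 1, so a unique solution mod 615917 exists.
Back-substitute for the Bézout coefficients:
1 = 16 − 5·3
1 = −5·19 + 6·16
1 = 6·92 − 29·19
1 = −29·479 + 151·92
1 = 151·571 − 180·479
1 = −180·1621 + 511·571
1 = 511·2192 − 691·1621
1 = −691·8197 + 2584·2192
1 = 2584·75965 − 23947·8197
1 = −23947·615917 + 194160·75965
So 75965·(194160) ≡ 1 (mod 615917), giving 75965⁻¹ ≡ 194160.
x ≡ 75965⁻¹·232939 ≡ 194160·232939 ≡ 35013 (mod 615917).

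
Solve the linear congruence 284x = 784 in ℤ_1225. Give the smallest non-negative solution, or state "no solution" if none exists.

First find gcd(284, 1225):
1225 = 4×284 + 89
284 = 3×89 + 17
89 = 5×17 + 4
17 = 4×4 + 1
4 = 4×1 + 0
gcd = 1, so a unique solution mod 1225 exists.
Back-substitute for the Bézout coefficients:
1 = 17 − 4·4
1 = −4·89 + 21·17
1 = 21·284 − 67·89
1 = −67·1225 + 289·284
So 284·(289) ≡ 1 (mod 1225), giving 284⁻¹ ≡ 289.
x ≡ 284⁻¹·784 ≡ 289·784 ≡ 1176 (mod 1225).

1176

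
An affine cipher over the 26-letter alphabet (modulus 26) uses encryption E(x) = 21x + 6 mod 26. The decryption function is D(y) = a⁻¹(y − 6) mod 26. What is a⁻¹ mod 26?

5

Apply the Euclidean algorithm to 26 and 21:
26 = 1×21 + 5
21 = 4×5 + 1
5 = 5×1 + 0
The gcd is 1. Working backward:
1 = 21 − 4·5
1 = −4·26 + 5·21
So 21·5 ≡ 1 (mod 26).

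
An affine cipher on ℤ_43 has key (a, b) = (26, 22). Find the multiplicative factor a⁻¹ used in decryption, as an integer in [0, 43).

5

Apply the Euclidean algorithm to 43 and 26:
43 = 1×26 + 17
26 = 1×17 + 9
17 = 1×9 + 8
9 = 1×8 + 1
8 = 8×1 + 0
gcd = 1, so the inverse exists. Back-substitute:
1 = 9 − 8
1 = −17 + 2·9
1 = 2·26 − 3·17
1 = −3·43 + 5·26
So 26·5 ≡ 1 (mod 43).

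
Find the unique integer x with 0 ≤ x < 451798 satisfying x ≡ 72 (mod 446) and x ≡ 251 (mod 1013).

Write x = 72 + 446·k. Then 446·k ≡ 251 − 72 ≡ 179 (mod 1013).
Need 446⁻¹ mod 1013. Extended Euclid on (1013, 446):
1013 = 2*446 + 121
446 = 3*121 + 83
121 = 1*83 + 38
83 = 2*38 + 7
38 = 5*7 + 3
7 = 2*3 + 1
3 = 3*1 + 0
Back-substitute:
1 = 7 − 2·3
1 = −2·38 + 11·7
1 = 11·83 − 24·38
1 = −24·121 + 35·83
1 = 35·446 − 129·121
1 = −129·1013 + 293·446
446⁻¹ ≡ 293 (mod 1013), so k ≡ 293·179 ≡ 784 (mod 1013).
x = 72 + 446·784 = 349736.

349736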